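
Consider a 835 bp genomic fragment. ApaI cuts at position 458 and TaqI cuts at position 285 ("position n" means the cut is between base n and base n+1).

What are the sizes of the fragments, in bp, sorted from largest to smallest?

Combined cut positions (sorted): 285, 458.
Linear molecule, 2 cuts → 3 fragments:
  285 − 0 = 285 bp
  458 − 285 = 173 bp
  835 − 458 = 377 bp
Sorted largest to smallest: 377, 285, 173 bp.

377, 285, 173 bp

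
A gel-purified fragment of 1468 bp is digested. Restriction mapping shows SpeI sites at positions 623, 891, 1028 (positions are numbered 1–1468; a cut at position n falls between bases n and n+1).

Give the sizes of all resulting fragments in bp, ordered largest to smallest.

623, 440, 268, 137 bp

Linear molecule, 3 cuts → 4 fragments:
  623 − 0 = 623 bp
  891 − 623 = 268 bp
  1028 − 891 = 137 bp
  1468 − 1028 = 440 bp
Sorted largest to smallest: 623, 440, 268, 137 bp.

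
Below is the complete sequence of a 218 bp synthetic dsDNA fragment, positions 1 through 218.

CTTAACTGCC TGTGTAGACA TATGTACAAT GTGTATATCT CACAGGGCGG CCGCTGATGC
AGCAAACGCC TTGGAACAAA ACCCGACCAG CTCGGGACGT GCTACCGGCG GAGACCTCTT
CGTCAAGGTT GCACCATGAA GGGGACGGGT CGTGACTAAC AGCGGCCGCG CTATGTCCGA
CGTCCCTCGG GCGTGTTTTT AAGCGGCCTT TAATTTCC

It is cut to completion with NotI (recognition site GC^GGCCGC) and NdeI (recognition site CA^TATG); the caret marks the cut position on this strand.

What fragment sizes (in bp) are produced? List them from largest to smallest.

115, 55, 28, 20 bp

NotI sites (GCGGCCGC) start at positions 47, 162.
NotI cuts after base 2 of each site, so after positions 48, 163.
The NdeI site (CATATG) starts at position 19.
NdeI cuts after base 2 of each site, so after position 20.
Combined cut positions: 20, 48, 163.
Linear molecule, 3 cuts → 4 fragments:
  1–20 → 20 bp
  21–48 → 28 bp
  49–163 → 115 bp
  164–218 → 55 bp
Sorted largest to smallest: 115, 55, 28, 20 bp.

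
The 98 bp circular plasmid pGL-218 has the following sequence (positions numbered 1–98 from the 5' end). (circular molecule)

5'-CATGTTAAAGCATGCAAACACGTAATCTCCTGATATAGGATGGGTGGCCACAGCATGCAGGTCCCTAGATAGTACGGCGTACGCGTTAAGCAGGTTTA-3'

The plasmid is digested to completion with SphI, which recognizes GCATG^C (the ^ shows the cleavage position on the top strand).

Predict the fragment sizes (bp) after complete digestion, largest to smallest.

55, 43 bp

SphI sites (GCATGC) start at positions 10, 53.
SphI cuts after base 5 of each site (before the last base), so after positions 14, 57.
Circular molecule, 2 cuts → 2 fragments:
  15–57 → 43 bp
  58–98 then 1–14 → 41 + 14 = 55 bp
Sorted largest to smallest: 55, 43 bp.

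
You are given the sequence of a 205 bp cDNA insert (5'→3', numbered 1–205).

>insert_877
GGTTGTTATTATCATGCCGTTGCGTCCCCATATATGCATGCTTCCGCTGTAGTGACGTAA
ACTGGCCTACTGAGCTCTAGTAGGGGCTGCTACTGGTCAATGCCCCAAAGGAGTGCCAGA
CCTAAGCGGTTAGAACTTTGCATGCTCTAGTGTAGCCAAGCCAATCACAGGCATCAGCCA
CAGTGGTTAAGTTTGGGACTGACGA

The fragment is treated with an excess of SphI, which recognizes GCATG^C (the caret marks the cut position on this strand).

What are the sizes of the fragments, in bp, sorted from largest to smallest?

104, 61, 40 bp

SphI sites (GCATGC) start at positions 36, 140.
SphI cuts after base 5 of each site (before the last base), so after positions 40, 144.
Linear molecule, 2 cuts → 3 fragments:
  1–40 → 40 bp
  41–144 → 104 bp
  145–205 → 61 bp
Sorted largest to smallest: 104, 61, 40 bp.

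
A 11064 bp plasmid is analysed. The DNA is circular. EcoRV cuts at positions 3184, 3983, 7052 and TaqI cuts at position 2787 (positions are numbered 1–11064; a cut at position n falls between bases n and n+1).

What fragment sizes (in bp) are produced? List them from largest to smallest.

Combined cut positions (sorted): 2787, 3184, 3983, 7052.
Circular molecule, 4 cuts → 4 fragments:
  3184 − 2787 = 397 bp
  3983 − 3184 = 799 bp
  7052 − 3983 = 3069 bp
  wrap: 11064 − 7052 + 2787 = 6799 bp
Sorted largest to smallest: 6799, 3069, 799, 397 bp.

6799, 3069, 799, 397 bp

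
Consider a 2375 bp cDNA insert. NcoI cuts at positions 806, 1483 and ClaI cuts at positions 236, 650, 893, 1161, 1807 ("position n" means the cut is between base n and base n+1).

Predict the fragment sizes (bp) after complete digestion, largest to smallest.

Combined cut positions (sorted): 236, 650, 806, 893, 1161, 1483, 1807.
Linear molecule, 7 cuts → 8 fragments:
  236 − 0 = 236 bp
  650 − 236 = 414 bp
  806 − 650 = 156 bp
  893 − 806 = 87 bp
  1161 − 893 = 268 bp
  1483 − 1161 = 322 bp
  1807 − 1483 = 324 bp
  2375 − 1807 = 568 bp
Sorted largest to smallest: 568, 414, 324, 322, 268, 236, 156, 87 bp.

568, 414, 324, 322, 268, 236, 156, 87 bp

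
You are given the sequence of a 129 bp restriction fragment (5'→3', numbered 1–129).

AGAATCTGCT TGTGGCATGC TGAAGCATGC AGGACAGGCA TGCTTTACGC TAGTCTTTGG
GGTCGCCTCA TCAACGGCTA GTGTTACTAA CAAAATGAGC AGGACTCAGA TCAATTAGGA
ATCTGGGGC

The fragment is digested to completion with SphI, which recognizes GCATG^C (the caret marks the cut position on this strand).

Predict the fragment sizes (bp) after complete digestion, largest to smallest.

SphI sites (GCATGC) start at positions 15, 25, 38.
SphI cuts after base 5 of each site (before the last base), so after positions 19, 29, 42.
Linear molecule, 3 cuts → 4 fragments:
  1–19 → 19 bp
  20–29 → 10 bp
  30–42 → 13 bp
  43–129 → 87 bp
Sorted largest to smallest: 87, 19, 13, 10 bp.

87, 19, 13, 10 bp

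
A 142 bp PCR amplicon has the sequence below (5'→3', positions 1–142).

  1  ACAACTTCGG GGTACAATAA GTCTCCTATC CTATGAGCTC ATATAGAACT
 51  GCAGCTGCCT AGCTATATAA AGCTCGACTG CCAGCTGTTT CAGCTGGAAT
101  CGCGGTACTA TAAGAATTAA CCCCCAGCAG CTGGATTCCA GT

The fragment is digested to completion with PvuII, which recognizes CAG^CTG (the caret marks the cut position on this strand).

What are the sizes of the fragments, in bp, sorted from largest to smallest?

54, 37, 30, 12, 9 bp

PvuII sites (CAGCTG) start at positions 52, 82, 91, 128.
PvuII cuts after base 3 of each site, so after positions 54, 84, 93, 130.
Linear molecule, 4 cuts → 5 fragments:
  1–54 → 54 bp
  55–84 → 30 bp
  85–93 → 9 bp
  94–130 → 37 bp
  131–142 → 12 bp
Sorted largest to smallest: 54, 37, 30, 12, 9 bp.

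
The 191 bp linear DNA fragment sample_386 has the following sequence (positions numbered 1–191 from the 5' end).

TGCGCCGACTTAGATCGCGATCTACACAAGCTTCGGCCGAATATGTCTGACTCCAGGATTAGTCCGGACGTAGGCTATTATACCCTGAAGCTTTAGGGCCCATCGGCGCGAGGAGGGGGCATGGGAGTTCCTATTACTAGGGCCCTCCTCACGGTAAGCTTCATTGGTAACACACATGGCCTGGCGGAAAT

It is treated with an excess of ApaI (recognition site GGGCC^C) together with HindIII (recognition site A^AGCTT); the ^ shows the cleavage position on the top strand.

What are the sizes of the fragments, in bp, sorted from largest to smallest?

60, 44, 35, 28, 12, 12 bp

ApaI sites (GGGCCC) start at positions 96, 140.
ApaI cuts after base 5 of each site (before the last base), so after positions 100, 144.
HindIII sites (AAGCTT) start at positions 28, 88, 156.
HindIII cuts after the first base of each site, so after positions 28, 88, 156.
Combined cut positions: 28, 88, 100, 144, 156.
Linear molecule, 5 cuts → 6 fragments:
  1–28 → 28 bp
  29–88 → 60 bp
  89–100 → 12 bp
  101–144 → 44 bp
  145–156 → 12 bp
  157–191 → 35 bp
Sorted largest to smallest: 60, 44, 35, 28, 12, 12 bp.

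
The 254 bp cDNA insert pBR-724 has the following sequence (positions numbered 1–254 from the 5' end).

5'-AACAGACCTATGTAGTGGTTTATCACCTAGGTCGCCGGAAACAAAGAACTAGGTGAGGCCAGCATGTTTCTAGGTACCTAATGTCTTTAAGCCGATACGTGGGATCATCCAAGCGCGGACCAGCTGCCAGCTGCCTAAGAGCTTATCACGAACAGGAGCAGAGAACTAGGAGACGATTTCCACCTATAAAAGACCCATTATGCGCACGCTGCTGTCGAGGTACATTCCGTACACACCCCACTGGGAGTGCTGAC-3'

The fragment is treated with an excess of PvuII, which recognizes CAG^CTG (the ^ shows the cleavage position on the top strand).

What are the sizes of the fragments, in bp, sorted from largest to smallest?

PvuII sites (CAGCTG) start at positions 121, 128.
PvuII cuts after base 3 of each site, so after positions 123, 130.
Linear molecule, 2 cuts → 3 fragments:
  1–123 → 123 bp
  124–130 → 7 bp
  131–254 → 124 bp
Sorted largest to smallest: 124, 123, 7 bp.

124, 123, 7 bp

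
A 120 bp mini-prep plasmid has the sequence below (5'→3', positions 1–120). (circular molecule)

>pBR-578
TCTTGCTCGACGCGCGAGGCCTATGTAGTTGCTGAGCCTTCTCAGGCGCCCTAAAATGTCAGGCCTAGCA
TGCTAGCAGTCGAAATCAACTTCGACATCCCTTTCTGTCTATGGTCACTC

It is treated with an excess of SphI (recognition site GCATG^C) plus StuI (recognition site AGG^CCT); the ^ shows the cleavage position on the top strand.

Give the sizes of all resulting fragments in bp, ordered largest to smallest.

67, 44, 9 bp

The SphI site (GCATGC) starts at position 68.
SphI cuts after base 5 of each site (before the last base), so after position 72.
StuI sites (AGGCCT) start at positions 17, 61.
StuI cuts after base 3 of each site, so after positions 19, 63.
Combined cut positions: 19, 63, 72.
Circular molecule, 3 cuts → 3 fragments:
  20–63 → 44 bp
  64–72 → 9 bp
  73–120 then 1–19 → 48 + 19 = 67 bp
Sorted largest to smallest: 67, 44, 9 bp.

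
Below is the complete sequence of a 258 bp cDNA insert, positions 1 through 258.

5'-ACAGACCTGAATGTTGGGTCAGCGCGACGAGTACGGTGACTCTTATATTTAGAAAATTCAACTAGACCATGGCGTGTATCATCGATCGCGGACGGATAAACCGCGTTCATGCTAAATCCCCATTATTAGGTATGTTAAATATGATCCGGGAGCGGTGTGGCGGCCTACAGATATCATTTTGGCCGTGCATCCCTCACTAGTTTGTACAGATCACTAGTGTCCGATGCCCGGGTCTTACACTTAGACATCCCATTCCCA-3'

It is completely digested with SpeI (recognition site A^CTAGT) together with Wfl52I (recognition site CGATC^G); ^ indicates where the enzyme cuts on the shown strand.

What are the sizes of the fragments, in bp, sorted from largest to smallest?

SpeI sites (ACTAGT) start at positions 196, 213.
SpeI cuts after the first base of each site, so after positions 196, 213.
The Wfl52I site (CGATCG) starts at position 83.
Wfl52I cuts after base 5 of each site (before the last base), so after position 87.
Combined cut positions: 87, 196, 213.
Linear molecule, 3 cuts → 4 fragments:
  1–87 → 87 bp
  88–196 → 109 bp
  197–213 → 17 bp
  214–258 → 45 bp
Sorted largest to smallest: 109, 87, 45, 17 bp.

109, 87, 45, 17 bp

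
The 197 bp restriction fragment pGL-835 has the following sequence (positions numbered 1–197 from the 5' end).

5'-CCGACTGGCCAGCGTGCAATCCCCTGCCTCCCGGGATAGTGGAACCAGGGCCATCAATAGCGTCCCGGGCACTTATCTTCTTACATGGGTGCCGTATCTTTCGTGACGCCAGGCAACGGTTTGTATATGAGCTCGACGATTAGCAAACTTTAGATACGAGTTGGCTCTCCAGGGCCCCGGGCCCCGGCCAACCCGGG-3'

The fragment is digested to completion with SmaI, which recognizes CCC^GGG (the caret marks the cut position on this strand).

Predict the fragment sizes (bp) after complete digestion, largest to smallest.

SmaI sites (CCCGGG) start at positions 30, 64, 176, 192.
SmaI cuts after base 3 of each site, so after positions 32, 66, 178, 194.
Linear molecule, 4 cuts → 5 fragments:
  1–32 → 32 bp
  33–66 → 34 bp
  67–178 → 112 bp
  179–194 → 16 bp
  195–197 → 3 bp
Sorted largest to smallest: 112, 34, 32, 16, 3 bp.

112, 34, 32, 16, 3 bp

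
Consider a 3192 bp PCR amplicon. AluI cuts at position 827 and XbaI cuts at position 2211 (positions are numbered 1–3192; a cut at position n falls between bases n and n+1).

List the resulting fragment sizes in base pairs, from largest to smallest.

1384, 981, 827 bp

Combined cut positions (sorted): 827, 2211.
Linear molecule, 2 cuts → 3 fragments:
  827 − 0 = 827 bp
  2211 − 827 = 1384 bp
  3192 − 2211 = 981 bp
Sorted largest to smallest: 1384, 981, 827 bp.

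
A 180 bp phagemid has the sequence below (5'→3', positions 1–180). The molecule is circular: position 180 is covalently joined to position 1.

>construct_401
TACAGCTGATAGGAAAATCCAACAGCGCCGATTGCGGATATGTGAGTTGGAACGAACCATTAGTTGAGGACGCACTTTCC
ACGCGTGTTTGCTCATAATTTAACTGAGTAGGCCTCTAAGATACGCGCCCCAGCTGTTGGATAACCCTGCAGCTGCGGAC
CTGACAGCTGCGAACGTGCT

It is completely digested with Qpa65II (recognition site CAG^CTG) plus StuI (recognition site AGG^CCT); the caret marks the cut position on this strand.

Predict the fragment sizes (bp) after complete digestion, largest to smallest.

Qpa65II sites (CAGCTG) start at positions 3, 131, 150, 165.
Qpa65II cuts after base 3 of each site, so after positions 5, 133, 152, 167.
The StuI site (AGGCCT) starts at position 110.
StuI cuts after base 3 of each site, so after position 112.
Combined cut positions: 5, 112, 133, 152, 167.
Circular molecule, 5 cuts → 5 fragments:
  6–112 → 107 bp
  113–133 → 21 bp
  134–152 → 19 bp
  153–167 → 15 bp
  168–180 then 1–5 → 13 + 5 = 18 bp
Sorted largest to smallest: 107, 21, 19, 18, 15 bp.

107, 21, 19, 18, 15 bp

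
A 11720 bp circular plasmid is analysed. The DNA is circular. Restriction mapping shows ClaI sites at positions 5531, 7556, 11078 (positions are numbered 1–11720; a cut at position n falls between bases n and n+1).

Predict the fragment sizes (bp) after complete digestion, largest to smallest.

6173, 3522, 2025 bp

Circular molecule, 3 cuts → 3 fragments:
  7556 − 5531 = 2025 bp
  11078 − 7556 = 3522 bp
  wrap: 11720 − 11078 + 5531 = 6173 bp
Sorted largest to smallest: 6173, 3522, 2025 bp.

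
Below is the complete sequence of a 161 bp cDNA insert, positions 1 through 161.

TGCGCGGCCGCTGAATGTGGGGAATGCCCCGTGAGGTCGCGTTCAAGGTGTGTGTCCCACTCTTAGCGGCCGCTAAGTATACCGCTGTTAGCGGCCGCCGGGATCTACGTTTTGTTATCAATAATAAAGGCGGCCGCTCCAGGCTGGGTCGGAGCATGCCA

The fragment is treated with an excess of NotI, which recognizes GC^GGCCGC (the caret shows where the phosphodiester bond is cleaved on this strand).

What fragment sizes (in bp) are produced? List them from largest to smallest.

NotI sites (GCGGCCGC) start at positions 4, 66, 91, 130.
NotI cuts after base 2 of each site, so after positions 5, 67, 92, 131.
Linear molecule, 4 cuts → 5 fragments:
  1–5 → 5 bp
  6–67 → 62 bp
  68–92 → 25 bp
  93–131 → 39 bp
  132–161 → 30 bp
Sorted largest to smallest: 62, 39, 30, 25, 5 bp.

62, 39, 30, 25, 5 bp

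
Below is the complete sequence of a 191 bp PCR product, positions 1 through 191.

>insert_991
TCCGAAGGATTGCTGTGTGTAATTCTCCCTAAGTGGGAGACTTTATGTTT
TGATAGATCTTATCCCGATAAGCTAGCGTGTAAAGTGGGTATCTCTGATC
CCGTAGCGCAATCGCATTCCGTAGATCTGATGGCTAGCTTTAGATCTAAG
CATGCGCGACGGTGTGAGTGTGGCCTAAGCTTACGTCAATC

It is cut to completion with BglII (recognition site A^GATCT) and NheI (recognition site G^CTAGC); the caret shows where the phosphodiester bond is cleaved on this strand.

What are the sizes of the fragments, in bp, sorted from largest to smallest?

BglII sites (AGATCT) start at positions 55, 123, 142.
BglII cuts after the first base of each site, so after positions 55, 123, 142.
NheI sites (GCTAGC) start at positions 72, 133.
NheI cuts after the first base of each site, so after positions 72, 133.
Combined cut positions: 55, 72, 123, 133, 142.
Linear molecule, 5 cuts → 6 fragments:
  1–55 → 55 bp
  56–72 → 17 bp
  73–123 → 51 bp
  124–133 → 10 bp
  134–142 → 9 bp
  143–191 → 49 bp
Sorted largest to smallest: 55, 51, 49, 17, 10, 9 bp.

55, 51, 49, 17, 10, 9 bp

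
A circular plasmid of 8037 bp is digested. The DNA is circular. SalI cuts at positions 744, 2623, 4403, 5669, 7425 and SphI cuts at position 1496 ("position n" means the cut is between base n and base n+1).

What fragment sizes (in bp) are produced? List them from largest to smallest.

1780, 1756, 1356, 1266, 1127, 752 bp

Combined cut positions (sorted): 744, 1496, 2623, 4403, 5669, 7425.
Circular molecule, 6 cuts → 6 fragments:
  1496 − 744 = 752 bp
  2623 − 1496 = 1127 bp
  4403 − 2623 = 1780 bp
  5669 − 4403 = 1266 bp
  7425 − 5669 = 1756 bp
  wrap: 8037 − 7425 + 744 = 1356 bp
Sorted largest to smallest: 1780, 1756, 1356, 1266, 1127, 752 bp.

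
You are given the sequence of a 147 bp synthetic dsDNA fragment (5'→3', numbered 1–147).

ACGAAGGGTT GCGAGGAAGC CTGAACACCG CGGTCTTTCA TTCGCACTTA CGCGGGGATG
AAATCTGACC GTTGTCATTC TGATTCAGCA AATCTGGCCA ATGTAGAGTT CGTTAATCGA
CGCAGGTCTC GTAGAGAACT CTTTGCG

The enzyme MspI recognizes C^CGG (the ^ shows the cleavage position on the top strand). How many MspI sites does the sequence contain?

No occurrence of CCGG is present in the sequence.
MspI does not cut: 0 sites.

0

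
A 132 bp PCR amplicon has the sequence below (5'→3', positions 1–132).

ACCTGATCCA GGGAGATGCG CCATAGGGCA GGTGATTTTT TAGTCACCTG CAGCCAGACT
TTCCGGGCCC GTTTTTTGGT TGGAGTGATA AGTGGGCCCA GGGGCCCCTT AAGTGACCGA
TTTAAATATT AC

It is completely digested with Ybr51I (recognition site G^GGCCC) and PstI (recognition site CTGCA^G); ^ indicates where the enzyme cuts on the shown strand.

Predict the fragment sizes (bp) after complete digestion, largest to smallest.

52, 30, 29, 13, 8 bp

Ybr51I sites (GGGCCC) start at positions 65, 94, 102.
Ybr51I cuts after the first base of each site, so after positions 65, 94, 102.
The PstI site (CTGCAG) starts at position 48.
PstI cuts after base 5 of each site (before the last base), so after position 52.
Combined cut positions: 52, 65, 94, 102.
Linear molecule, 4 cuts → 5 fragments:
  1–52 → 52 bp
  53–65 → 13 bp
  66–94 → 29 bp
  95–102 → 8 bp
  103–132 → 30 bp
Sorted largest to smallest: 52, 30, 29, 13, 8 bp.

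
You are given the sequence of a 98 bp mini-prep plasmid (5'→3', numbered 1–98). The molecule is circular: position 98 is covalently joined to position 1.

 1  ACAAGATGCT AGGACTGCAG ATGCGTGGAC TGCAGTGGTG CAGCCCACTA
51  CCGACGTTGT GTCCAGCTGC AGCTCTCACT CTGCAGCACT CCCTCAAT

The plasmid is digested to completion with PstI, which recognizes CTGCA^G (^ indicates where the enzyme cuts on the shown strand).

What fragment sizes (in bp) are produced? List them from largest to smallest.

PstI sites (CTGCAG) start at positions 15, 30, 67, 81.
PstI cuts after base 5 of each site (before the last base), so after positions 19, 34, 71, 85.
Circular molecule, 4 cuts → 4 fragments:
  20–34 → 15 bp
  35–71 → 37 bp
  72–85 → 14 bp
  86–98 then 1–19 → 13 + 19 = 32 bp
Sorted largest to smallest: 37, 32, 15, 14 bp.

37, 32, 15, 14 bp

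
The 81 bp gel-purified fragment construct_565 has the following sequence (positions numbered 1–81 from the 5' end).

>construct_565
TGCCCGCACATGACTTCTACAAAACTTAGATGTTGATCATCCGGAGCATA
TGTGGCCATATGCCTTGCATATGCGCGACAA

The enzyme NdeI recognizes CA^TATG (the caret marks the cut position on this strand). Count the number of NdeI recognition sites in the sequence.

3

CATATG occurs starting at positions 47, 57, 68.
NdeI cuts at 3 sites.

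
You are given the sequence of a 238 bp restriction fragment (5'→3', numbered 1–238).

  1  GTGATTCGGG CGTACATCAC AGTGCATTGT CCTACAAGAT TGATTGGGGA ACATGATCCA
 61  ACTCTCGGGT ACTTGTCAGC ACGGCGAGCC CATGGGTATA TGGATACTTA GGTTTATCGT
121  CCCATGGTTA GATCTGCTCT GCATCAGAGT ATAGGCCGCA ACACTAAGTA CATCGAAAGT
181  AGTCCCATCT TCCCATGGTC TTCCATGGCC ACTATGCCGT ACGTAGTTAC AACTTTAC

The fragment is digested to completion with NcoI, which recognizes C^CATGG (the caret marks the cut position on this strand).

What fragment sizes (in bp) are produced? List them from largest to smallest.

90, 71, 35, 32, 10 bp

NcoI sites (CCATGG) start at positions 90, 122, 193, 203.
NcoI cuts after the first base of each site, so after positions 90, 122, 193, 203.
Linear molecule, 4 cuts → 5 fragments:
  1–90 → 90 bp
  91–122 → 32 bp
  123–193 → 71 bp
  194–203 → 10 bp
  204–238 → 35 bp
Sorted largest to smallest: 90, 71, 35, 32, 10 bp.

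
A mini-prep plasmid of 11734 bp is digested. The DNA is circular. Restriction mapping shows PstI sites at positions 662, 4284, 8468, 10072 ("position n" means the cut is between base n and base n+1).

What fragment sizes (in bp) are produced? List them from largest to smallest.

4184, 3622, 2324, 1604 bp

Circular molecule, 4 cuts → 4 fragments:
  4284 − 662 = 3622 bp
  8468 − 4284 = 4184 bp
  10072 − 8468 = 1604 bp
  wrap: 11734 − 10072 + 662 = 2324 bp
Sorted largest to smallest: 4184, 3622, 2324, 1604 bp.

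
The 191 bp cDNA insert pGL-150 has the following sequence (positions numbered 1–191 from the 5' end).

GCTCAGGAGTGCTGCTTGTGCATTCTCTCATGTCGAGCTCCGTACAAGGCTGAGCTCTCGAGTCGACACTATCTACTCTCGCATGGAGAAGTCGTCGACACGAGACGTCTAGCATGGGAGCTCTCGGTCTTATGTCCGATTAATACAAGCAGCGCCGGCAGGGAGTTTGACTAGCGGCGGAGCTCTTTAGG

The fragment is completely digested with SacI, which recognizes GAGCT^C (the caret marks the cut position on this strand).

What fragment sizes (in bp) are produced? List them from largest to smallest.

66, 62, 39, 17, 7 bp

SacI sites (GAGCTC) start at positions 35, 52, 118, 180.
SacI cuts after base 5 of each site (before the last base), so after positions 39, 56, 122, 184.
Linear molecule, 4 cuts → 5 fragments:
  1–39 → 39 bp
  40–56 → 17 bp
  57–122 → 66 bp
  123–184 → 62 bp
  185–191 → 7 bp
Sorted largest to smallest: 66, 62, 39, 17, 7 bp.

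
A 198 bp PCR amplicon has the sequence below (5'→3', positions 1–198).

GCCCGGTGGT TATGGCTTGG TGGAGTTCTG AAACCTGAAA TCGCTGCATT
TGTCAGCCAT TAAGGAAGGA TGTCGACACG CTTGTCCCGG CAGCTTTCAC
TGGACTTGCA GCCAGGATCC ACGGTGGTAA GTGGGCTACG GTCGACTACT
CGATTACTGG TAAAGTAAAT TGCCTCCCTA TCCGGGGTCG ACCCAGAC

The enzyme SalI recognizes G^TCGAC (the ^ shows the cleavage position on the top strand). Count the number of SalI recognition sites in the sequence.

3

GTCGAC occurs starting at positions 72, 141, 187.
SalI cuts at 3 sites.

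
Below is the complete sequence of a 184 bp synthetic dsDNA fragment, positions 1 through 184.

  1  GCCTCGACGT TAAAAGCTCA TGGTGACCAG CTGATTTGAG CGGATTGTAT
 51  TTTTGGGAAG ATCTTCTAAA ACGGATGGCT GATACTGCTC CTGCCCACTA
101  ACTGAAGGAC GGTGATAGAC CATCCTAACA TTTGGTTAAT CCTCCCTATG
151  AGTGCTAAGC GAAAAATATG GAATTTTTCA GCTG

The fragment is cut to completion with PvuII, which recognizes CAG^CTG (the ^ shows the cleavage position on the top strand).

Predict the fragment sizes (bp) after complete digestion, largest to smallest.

PvuII sites (CAGCTG) start at positions 28, 179.
PvuII cuts after base 3 of each site, so after positions 30, 181.
Linear molecule, 2 cuts → 3 fragments:
  1–30 → 30 bp
  31–181 → 151 bp
  182–184 → 3 bp
Sorted largest to smallest: 151, 30, 3 bp.

151, 30, 3 bp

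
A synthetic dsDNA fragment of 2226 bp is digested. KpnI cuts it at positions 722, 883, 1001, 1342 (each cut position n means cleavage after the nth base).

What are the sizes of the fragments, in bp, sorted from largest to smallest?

884, 722, 341, 161, 118 bp

Linear molecule, 4 cuts → 5 fragments:
  722 − 0 = 722 bp
  883 − 722 = 161 bp
  1001 − 883 = 118 bp
  1342 − 1001 = 341 bp
  2226 − 1342 = 884 bp
Sorted largest to smallest: 884, 722, 341, 161, 118 bp.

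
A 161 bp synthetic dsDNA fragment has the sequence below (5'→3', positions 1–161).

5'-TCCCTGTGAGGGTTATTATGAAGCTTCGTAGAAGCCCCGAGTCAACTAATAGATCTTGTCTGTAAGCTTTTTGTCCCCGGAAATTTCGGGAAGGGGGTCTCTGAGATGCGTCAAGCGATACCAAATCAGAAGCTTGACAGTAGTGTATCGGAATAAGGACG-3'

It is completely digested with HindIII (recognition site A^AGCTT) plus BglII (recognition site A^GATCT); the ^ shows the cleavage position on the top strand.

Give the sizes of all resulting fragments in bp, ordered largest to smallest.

HindIII sites (AAGCTT) start at positions 21, 64, 130.
HindIII cuts after the first base of each site, so after positions 21, 64, 130.
The BglII site (AGATCT) starts at position 51.
BglII cuts after the first base of each site, so after position 51.
Combined cut positions: 21, 51, 64, 130.
Linear molecule, 4 cuts → 5 fragments:
  1–21 → 21 bp
  22–51 → 30 bp
  52–64 → 13 bp
  65–130 → 66 bp
  131–161 → 31 bp
Sorted largest to smallest: 66, 31, 30, 21, 13 bp.

66, 31, 30, 21, 13 bp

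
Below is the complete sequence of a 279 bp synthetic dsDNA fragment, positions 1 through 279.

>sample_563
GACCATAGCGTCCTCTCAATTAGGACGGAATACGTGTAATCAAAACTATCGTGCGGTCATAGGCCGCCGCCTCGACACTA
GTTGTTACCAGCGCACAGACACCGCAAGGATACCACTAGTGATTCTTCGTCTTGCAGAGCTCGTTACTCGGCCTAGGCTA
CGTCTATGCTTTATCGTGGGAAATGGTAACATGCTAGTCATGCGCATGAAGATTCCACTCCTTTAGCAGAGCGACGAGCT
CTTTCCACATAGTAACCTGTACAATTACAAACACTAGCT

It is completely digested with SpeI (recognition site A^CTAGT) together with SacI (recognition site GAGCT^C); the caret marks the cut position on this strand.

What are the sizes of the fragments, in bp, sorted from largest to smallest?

SpeI sites (ACTAGT) start at positions 77, 115.
SpeI cuts after the first base of each site, so after positions 77, 115.
SacI sites (GAGCTC) start at positions 137, 236.
SacI cuts after base 5 of each site (before the last base), so after positions 141, 240.
Combined cut positions: 77, 115, 141, 240.
Linear molecule, 4 cuts → 5 fragments:
  1–77 → 77 bp
  78–115 → 38 bp
  116–141 → 26 bp
  142–240 → 99 bp
  241–279 → 39 bp
Sorted largest to smallest: 99, 77, 39, 38, 26 bp.

99, 77, 39, 38, 26 bp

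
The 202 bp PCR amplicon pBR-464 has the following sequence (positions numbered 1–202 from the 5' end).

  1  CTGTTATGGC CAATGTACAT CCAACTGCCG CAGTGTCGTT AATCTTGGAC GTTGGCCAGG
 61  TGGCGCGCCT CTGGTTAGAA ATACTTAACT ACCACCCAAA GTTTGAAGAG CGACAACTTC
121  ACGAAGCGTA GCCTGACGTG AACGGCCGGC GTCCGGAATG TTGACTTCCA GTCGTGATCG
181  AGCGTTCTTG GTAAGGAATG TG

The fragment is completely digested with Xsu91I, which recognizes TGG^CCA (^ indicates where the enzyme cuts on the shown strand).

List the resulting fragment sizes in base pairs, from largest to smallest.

147, 46, 9 bp

Xsu91I sites (TGGCCA) start at positions 7, 53.
Xsu91I cuts after base 3 of each site, so after positions 9, 55.
Linear molecule, 2 cuts → 3 fragments:
  1–9 → 9 bp
  10–55 → 46 bp
  56–202 → 147 bp
Sorted largest to smallest: 147, 46, 9 bp.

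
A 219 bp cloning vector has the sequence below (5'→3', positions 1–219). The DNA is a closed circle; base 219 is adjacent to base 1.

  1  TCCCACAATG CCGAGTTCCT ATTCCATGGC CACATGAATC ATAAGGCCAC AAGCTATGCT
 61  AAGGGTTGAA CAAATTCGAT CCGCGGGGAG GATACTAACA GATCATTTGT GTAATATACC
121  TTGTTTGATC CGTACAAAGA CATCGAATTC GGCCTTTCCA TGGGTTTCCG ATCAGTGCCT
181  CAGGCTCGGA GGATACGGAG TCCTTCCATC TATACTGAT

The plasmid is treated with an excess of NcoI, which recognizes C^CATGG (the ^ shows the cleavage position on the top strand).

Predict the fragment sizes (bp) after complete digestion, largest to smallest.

134, 85 bp

NcoI sites (CCATGG) start at positions 24, 158.
NcoI cuts after the first base of each site, so after positions 24, 158.
Circular molecule, 2 cuts → 2 fragments:
  25–158 → 134 bp
  159–219 then 1–24 → 61 + 24 = 85 bp
Sorted largest to smallest: 134, 85 bp.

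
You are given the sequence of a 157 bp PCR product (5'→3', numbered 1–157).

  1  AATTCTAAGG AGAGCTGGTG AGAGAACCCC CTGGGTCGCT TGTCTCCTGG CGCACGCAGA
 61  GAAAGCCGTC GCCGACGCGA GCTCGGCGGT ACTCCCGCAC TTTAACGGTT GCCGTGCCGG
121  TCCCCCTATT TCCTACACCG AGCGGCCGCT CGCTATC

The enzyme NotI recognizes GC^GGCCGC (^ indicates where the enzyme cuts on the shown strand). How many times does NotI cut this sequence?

1

GCGGCCGC occurs starting at position 142.
NotI cuts at 1 site.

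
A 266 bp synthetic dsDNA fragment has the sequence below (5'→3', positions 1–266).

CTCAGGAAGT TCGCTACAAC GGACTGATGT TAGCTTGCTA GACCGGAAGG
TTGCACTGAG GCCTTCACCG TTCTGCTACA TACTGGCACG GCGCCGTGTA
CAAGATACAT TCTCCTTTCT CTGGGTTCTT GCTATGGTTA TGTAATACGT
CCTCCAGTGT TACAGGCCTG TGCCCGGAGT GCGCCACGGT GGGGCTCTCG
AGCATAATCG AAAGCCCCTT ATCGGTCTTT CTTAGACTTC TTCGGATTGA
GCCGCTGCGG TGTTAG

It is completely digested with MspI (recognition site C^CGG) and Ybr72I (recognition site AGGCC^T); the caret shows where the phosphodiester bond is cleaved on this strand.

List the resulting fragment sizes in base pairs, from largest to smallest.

MspI sites (CCGG) start at positions 43, 174.
MspI cuts after the first base of each site, so after positions 43, 174.
Ybr72I sites (AGGCCT) start at positions 59, 164.
Ybr72I cuts after base 5 of each site (before the last base), so after positions 63, 168.
Combined cut positions: 43, 63, 168, 174.
Linear molecule, 4 cuts → 5 fragments:
  1–43 → 43 bp
  44–63 → 20 bp
  64–168 → 105 bp
  169–174 → 6 bp
  175–266 → 92 bp
Sorted largest to smallest: 105, 92, 43, 20, 6 bp.

105, 92, 43, 20, 6 bp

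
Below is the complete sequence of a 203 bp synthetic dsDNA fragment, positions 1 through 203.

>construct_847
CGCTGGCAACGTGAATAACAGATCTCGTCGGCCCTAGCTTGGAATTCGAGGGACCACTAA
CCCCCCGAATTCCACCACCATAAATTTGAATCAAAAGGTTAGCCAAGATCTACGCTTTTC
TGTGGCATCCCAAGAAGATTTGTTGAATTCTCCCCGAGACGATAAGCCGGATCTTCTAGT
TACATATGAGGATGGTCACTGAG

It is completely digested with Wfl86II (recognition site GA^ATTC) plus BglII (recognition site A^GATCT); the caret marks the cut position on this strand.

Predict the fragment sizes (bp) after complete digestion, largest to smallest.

57, 40, 38, 25, 23, 20 bp

Wfl86II sites (GAATTC) start at positions 42, 67, 145.
Wfl86II cuts after base 2 of each site, so after positions 43, 68, 146.
BglII sites (AGATCT) start at positions 20, 106.
BglII cuts after the first base of each site, so after positions 20, 106.
Combined cut positions: 20, 43, 68, 106, 146.
Linear molecule, 5 cuts → 6 fragments:
  1–20 → 20 bp
  21–43 → 23 bp
  44–68 → 25 bp
  69–106 → 38 bp
  107–146 → 40 bp
  147–203 → 57 bp
Sorted largest to smallest: 57, 40, 38, 25, 23, 20 bp.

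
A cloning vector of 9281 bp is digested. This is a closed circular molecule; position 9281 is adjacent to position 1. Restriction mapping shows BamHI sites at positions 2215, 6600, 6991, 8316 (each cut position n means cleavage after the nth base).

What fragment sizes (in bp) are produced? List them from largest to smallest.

4385, 3180, 1325, 391 bp

Circular molecule, 4 cuts → 4 fragments:
  6600 − 2215 = 4385 bp
  6991 − 6600 = 391 bp
  8316 − 6991 = 1325 bp
  wrap: 9281 − 8316 + 2215 = 3180 bp
Sorted largest to smallest: 4385, 3180, 1325, 391 bp.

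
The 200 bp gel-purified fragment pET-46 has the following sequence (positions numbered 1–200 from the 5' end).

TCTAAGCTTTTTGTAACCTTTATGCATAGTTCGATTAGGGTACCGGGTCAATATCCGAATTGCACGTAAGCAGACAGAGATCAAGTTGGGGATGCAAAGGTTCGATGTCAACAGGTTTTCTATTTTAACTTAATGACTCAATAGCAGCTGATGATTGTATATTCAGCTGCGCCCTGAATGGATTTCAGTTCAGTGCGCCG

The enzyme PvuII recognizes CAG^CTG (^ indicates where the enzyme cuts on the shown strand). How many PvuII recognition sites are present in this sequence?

CAGCTG occurs starting at positions 145, 164.
PvuII cuts at 2 sites.

2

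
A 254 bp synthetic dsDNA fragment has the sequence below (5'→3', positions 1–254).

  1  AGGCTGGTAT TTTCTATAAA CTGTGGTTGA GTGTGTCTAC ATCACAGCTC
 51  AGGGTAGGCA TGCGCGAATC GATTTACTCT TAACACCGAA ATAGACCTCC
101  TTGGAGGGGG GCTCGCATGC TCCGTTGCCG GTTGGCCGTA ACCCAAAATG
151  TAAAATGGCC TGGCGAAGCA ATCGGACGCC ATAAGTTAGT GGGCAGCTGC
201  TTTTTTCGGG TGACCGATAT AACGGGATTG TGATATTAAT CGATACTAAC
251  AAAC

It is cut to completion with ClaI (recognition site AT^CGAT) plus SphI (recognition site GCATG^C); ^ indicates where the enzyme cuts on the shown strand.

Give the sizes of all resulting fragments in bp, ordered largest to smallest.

ClaI sites (ATCGAT) start at positions 68, 239.
ClaI cuts after base 2 of each site, so after positions 69, 240.
SphI sites (GCATGC) start at positions 58, 115.
SphI cuts after base 5 of each site (before the last base), so after positions 62, 119.
Combined cut positions: 62, 69, 119, 240.
Linear molecule, 4 cuts → 5 fragments:
  1–62 → 62 bp
  63–69 → 7 bp
  70–119 → 50 bp
  120–240 → 121 bp
  241–254 → 14 bp
Sorted largest to smallest: 121, 62, 50, 14, 7 bp.

121, 62, 50, 14, 7 bp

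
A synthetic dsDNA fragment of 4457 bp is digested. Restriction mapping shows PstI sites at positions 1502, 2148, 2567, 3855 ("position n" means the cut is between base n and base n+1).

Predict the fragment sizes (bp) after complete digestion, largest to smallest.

Linear molecule, 4 cuts → 5 fragments:
  1502 − 0 = 1502 bp
  2148 − 1502 = 646 bp
  2567 − 2148 = 419 bp
  3855 − 2567 = 1288 bp
  4457 − 3855 = 602 bp
Sorted largest to smallest: 1502, 1288, 646, 602, 419 bp.

1502, 1288, 646, 602, 419 bp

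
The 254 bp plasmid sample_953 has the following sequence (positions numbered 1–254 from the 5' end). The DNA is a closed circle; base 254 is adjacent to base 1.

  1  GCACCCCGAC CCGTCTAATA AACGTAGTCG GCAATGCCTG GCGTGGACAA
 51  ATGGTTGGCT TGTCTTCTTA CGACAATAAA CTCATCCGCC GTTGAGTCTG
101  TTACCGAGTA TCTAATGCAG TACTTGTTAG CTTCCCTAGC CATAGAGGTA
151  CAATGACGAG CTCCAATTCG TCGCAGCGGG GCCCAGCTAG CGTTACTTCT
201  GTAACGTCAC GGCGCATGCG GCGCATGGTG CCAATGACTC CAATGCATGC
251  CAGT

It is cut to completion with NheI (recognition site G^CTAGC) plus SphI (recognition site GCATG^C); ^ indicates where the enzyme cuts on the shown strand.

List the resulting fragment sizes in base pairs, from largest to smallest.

The NheI site (GCTAGC) starts at position 186.
NheI cuts after the first base of each site, so after position 186.
SphI sites (GCATGC) start at positions 214, 245.
SphI cuts after base 5 of each site (before the last base), so after positions 218, 249.
Combined cut positions: 186, 218, 249.
Circular molecule, 3 cuts → 3 fragments:
  187–218 → 32 bp
  219–249 → 31 bp
  250–254 then 1–186 → 5 + 186 = 191 bp
Sorted largest to smallest: 191, 32, 31 bp.

191, 32, 31 bp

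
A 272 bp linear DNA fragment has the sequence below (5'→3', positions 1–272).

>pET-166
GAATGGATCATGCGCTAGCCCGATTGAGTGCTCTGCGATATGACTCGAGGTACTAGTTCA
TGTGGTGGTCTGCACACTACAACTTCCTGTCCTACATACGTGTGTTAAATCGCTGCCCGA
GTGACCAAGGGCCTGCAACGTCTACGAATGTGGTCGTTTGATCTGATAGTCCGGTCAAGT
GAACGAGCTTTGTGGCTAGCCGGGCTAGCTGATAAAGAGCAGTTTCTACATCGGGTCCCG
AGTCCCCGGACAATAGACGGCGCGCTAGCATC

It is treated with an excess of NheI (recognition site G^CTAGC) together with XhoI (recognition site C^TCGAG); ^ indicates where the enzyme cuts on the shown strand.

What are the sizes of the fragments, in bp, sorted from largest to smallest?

NheI sites (GCTAGC) start at positions 14, 195, 204, 264.
NheI cuts after the first base of each site, so after positions 14, 195, 204, 264.
The XhoI site (CTCGAG) starts at position 44.
XhoI cuts after the first base of each site, so after position 44.
Combined cut positions: 14, 44, 195, 204, 264.
Linear molecule, 5 cuts → 6 fragments:
  1–14 → 14 bp
  15–44 → 30 bp
  45–195 → 151 bp
  196–204 → 9 bp
  205–264 → 60 bp
  265–272 → 8 bp
Sorted largest to smallest: 151, 60, 30, 14, 9, 8 bp.

151, 60, 30, 14, 9, 8 bp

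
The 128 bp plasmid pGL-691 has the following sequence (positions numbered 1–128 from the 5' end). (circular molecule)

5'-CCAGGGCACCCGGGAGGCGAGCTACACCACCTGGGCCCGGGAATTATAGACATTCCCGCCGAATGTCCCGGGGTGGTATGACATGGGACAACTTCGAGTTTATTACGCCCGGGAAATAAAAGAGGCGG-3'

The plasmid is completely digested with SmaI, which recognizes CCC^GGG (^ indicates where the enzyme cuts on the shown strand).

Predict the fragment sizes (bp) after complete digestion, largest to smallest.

41, 31, 29, 27 bp

SmaI sites (CCCGGG) start at positions 9, 36, 67, 108.
SmaI cuts after base 3 of each site, so after positions 11, 38, 69, 110.
Circular molecule, 4 cuts → 4 fragments:
  12–38 → 27 bp
  39–69 → 31 bp
  70–110 → 41 bp
  111–128 then 1–11 → 18 + 11 = 29 bp
Sorted largest to smallest: 41, 31, 29, 27 bp.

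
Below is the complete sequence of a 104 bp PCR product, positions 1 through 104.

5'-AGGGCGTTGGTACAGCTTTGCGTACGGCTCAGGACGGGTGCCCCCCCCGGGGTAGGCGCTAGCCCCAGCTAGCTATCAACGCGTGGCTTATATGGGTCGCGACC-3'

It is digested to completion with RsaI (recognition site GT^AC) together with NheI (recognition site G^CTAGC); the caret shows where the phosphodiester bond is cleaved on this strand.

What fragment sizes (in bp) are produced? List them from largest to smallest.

RsaI sites (GTAC) start at positions 10, 22.
RsaI cuts after base 2 of each site, so after positions 11, 23.
NheI sites (GCTAGC) start at positions 58, 68.
NheI cuts after the first base of each site, so after positions 58, 68.
Combined cut positions: 11, 23, 58, 68.
Linear molecule, 4 cuts → 5 fragments:
  1–11 → 11 bp
  12–23 → 12 bp
  24–58 → 35 bp
  59–68 → 10 bp
  69–104 → 36 bp
Sorted largest to smallest: 36, 35, 12, 11, 10 bp.

36, 35, 12, 11, 10 bp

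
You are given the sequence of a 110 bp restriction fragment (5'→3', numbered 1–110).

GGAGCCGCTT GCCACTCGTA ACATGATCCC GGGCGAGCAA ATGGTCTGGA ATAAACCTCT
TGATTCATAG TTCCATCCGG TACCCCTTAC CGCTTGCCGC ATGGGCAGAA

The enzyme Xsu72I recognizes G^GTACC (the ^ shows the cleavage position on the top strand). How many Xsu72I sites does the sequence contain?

GGTACC occurs starting at position 79.
Xsu72I cuts at 1 site.

1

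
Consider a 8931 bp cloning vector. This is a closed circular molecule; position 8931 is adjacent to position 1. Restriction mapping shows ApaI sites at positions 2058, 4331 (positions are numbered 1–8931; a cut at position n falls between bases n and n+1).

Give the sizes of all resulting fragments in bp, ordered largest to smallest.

6658, 2273 bp

Circular molecule, 2 cuts → 2 fragments:
  4331 − 2058 = 2273 bp
  wrap: 8931 − 4331 + 2058 = 6658 bp
Sorted largest to smallest: 6658, 2273 bp.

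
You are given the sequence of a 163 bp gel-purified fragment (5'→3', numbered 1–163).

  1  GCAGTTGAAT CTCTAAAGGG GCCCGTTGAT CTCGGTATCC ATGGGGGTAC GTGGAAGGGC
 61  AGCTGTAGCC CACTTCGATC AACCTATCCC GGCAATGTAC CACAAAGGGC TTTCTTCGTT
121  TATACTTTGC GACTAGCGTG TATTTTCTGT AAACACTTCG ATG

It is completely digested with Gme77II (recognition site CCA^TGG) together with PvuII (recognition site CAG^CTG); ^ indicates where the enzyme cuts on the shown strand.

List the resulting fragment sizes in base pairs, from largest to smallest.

101, 41, 21 bp

The Gme77II site (CCATGG) starts at position 39.
Gme77II cuts after base 3 of each site, so after position 41.
The PvuII site (CAGCTG) starts at position 60.
PvuII cuts after base 3 of each site, so after position 62.
Combined cut positions: 41, 62.
Linear molecule, 2 cuts → 3 fragments:
  1–41 → 41 bp
  42–62 → 21 bp
  63–163 → 101 bp
Sorted largest to smallest: 101, 41, 21 bp.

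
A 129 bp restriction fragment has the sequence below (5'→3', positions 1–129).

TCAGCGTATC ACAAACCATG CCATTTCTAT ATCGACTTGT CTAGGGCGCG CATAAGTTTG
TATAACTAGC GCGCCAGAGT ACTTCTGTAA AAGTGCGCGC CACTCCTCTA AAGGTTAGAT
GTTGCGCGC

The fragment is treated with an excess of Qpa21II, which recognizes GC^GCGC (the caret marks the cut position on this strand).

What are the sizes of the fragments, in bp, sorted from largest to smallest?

47, 29, 26, 23, 4 bp

Qpa21II sites (GCGCGC) start at positions 46, 69, 95, 124.
Qpa21II cuts after base 2 of each site, so after positions 47, 70, 96, 125.
Linear molecule, 4 cuts → 5 fragments:
  1–47 → 47 bp
  48–70 → 23 bp
  71–96 → 26 bp
  97–125 → 29 bp
  126–129 → 4 bp
Sorted largest to smallest: 47, 29, 26, 23, 4 bp.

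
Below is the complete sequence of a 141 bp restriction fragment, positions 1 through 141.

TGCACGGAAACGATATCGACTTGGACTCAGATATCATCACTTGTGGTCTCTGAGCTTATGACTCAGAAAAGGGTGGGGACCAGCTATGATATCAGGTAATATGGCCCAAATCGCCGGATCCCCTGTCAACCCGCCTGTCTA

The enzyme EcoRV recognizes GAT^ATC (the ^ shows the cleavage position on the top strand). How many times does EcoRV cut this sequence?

3

GATATC occurs starting at positions 12, 30, 88.
EcoRV cuts at 3 sites.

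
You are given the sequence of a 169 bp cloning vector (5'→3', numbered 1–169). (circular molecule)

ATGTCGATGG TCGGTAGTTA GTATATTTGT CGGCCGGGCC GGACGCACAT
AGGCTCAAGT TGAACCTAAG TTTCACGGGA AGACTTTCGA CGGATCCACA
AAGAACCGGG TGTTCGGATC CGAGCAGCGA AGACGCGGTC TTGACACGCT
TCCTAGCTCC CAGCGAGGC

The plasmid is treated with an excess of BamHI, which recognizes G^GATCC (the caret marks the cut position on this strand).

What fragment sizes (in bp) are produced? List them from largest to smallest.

BamHI sites (GGATCC) start at positions 92, 116.
BamHI cuts after the first base of each site, so after positions 92, 116.
Circular molecule, 2 cuts → 2 fragments:
  93–116 → 24 bp
  117–169 then 1–92 → 53 + 92 = 145 bp
Sorted largest to smallest: 145, 24 bp.

145, 24 bp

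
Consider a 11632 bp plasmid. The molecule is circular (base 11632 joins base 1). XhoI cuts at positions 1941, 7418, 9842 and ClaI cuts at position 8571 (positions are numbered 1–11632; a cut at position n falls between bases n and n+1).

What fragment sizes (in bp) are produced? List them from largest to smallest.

Combined cut positions (sorted): 1941, 7418, 8571, 9842.
Circular molecule, 4 cuts → 4 fragments:
  7418 − 1941 = 5477 bp
  8571 − 7418 = 1153 bp
  9842 − 8571 = 1271 bp
  wrap: 11632 − 9842 + 1941 = 3731 bp
Sorted largest to smallest: 5477, 3731, 1271, 1153 bp.

5477, 3731, 1271, 1153 bp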